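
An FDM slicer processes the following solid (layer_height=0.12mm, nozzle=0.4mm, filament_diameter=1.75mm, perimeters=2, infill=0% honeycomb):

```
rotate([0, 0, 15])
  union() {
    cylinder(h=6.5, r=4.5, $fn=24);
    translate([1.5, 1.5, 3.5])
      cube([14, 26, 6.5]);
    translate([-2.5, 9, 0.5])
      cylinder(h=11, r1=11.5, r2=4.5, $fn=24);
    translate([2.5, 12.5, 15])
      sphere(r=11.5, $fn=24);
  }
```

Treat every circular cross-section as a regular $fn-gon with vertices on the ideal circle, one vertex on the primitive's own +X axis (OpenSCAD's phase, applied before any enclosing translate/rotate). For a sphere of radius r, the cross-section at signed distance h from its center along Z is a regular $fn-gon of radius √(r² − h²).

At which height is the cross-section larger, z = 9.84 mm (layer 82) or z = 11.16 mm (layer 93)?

layer 82 (z = 9.84 mm)

Layer 82 (z = 9.84): the cylinder does not reach this height (z outside [0, 6.5]); the cube at (1.5, 1.5) (footprint 14×26) is included at this height (area 364.00 mm²); the cone at (-2.5, 9) contributes a regular 24-gon of circumradius 5.556 (interpolated between r1=11.5 and r2=4.5 at t=0.849) (area = (24/2)·5.556²·sin(360°/24) = 95.89 mm²); the r=11.5 sphere at (2.5, 12.5) contributes a regular 24-gon of circumradius √(11.5²−5.16²) = 10.277 (area = (24/2)·10.277²·sin(360°/24) = 328.05 mm²); Taking the union: the regions partially overlap — summed areas 787.94 mm² minus the doubly-counted overlap 270.82 mm² gives 517.11 mm² — area = 517.11 mm²; (rotated 15° about Z; rotation is an isometry so areas/perimeters/island counts are preserved). So its area = 517.11 mm². Layer 93 (z = 11.16): the cylinder is not intersected at this z (z outside [0, 6.5]); the cube at (1.5, 1.5) does not reach this height (z outside [3.5, 10]); the cone at (-2.5, 9) contributes a regular 24-gon of circumradius 4.716 (interpolated between r1=11.5 and r2=4.5 at t=0.969) (area = (24/2)·4.716²·sin(360°/24) = 69.09 mm²); the r=11.5 sphere at (2.5, 12.5) slices to a regular 24-gon of circumradius 10.840 (√(r²−h²) with h=3.84 from center) (area = (24/2)·10.840²·sin(360°/24) = 364.95 mm²); Taking the union: the regions partially overlap — summed areas 434.03 mm² minus the doubly-counted overlap 69.05 mm² gives 364.98 mm² — area = 364.98 mm²; (rotated 15° about Z; rotation is an isometry so areas/perimeters/island counts are preserved). So its area = 364.98 mm². Layer 82 is larger (517.11 vs 364.98 mm²).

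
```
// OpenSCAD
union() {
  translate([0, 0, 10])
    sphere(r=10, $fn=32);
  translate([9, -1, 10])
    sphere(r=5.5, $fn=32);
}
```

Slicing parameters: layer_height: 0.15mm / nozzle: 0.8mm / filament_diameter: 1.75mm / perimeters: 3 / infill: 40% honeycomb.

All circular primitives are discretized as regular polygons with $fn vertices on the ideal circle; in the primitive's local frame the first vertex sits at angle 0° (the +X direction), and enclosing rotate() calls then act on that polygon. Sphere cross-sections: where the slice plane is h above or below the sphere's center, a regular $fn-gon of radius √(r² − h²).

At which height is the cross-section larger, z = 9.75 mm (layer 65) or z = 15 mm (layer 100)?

Layer 65 (z = 9.75): the r=10 sphere slices to a regular 32-gon of circumradius 9.997 (√(r²−h²) with h=0.25 from center) (area = (32/2)·9.997²·sin(360°/32) = 311.95 mm²); the r=5.5 sphere at (9, -1) slices to a regular 32-gon of circumradius 5.494 (√(r²−h²) with h=0.25 from center) (area = (32/2)·5.494²·sin(360°/32) = 94.23 mm²); Taking the union: the regions partially overlap — summed areas 406.18 mm² minus the doubly-counted overlap 51.32 mm² gives 354.86 mm² — area = 354.86 mm². So its area = 354.86 mm². Layer 100 (z = 15): the r=10 sphere slices to a regular 32-gon of circumradius 8.660 (√(r²−h²) with h=5 from center) (area = (32/2)·8.660²·sin(360°/32) = 234.11 mm²); the r=5.5 sphere at (9, -1) slices to a regular 32-gon of circumradius 2.291 (√(r²−h²) with h=5 from center) (area = (32/2)·2.291²·sin(360°/32) = 16.39 mm²); Combining (union): the regions partially overlap — summed areas 250.50 mm² minus the doubly-counted overlap 5.84 mm² gives 244.65 mm² — area = 244.65 mm². So its area = 244.65 mm². Layer 65 is larger (354.86 vs 244.65 mm²).

layer 65 (z = 9.75 mm)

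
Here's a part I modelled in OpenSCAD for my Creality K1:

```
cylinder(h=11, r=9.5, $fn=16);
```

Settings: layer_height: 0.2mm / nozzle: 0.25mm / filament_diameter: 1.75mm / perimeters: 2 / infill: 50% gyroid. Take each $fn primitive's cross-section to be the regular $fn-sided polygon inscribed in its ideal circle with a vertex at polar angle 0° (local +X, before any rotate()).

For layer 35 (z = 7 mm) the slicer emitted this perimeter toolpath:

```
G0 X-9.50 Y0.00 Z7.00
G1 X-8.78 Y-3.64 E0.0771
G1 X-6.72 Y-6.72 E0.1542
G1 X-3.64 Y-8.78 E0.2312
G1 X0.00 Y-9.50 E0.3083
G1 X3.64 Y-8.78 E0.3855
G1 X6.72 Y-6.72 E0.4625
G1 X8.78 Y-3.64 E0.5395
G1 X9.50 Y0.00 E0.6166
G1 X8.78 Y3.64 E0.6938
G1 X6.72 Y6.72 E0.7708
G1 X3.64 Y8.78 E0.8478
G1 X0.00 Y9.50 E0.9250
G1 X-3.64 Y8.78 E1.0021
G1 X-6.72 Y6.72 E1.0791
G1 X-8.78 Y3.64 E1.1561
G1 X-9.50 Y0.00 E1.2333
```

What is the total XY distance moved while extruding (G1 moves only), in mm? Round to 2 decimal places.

Sum the Euclidean lengths of each G1 segment: total = 59.33 mm.

59.33 mm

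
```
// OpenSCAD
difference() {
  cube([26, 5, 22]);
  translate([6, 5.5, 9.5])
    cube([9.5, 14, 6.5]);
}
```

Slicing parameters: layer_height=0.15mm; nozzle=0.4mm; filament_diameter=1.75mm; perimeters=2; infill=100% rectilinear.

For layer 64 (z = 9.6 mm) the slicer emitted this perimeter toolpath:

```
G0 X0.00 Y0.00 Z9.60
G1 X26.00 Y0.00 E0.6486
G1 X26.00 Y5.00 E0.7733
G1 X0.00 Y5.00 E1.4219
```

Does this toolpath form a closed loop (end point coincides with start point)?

no

Start point (G0): (0.00, 0.00). End point (last G1): the path does not return to the start — open.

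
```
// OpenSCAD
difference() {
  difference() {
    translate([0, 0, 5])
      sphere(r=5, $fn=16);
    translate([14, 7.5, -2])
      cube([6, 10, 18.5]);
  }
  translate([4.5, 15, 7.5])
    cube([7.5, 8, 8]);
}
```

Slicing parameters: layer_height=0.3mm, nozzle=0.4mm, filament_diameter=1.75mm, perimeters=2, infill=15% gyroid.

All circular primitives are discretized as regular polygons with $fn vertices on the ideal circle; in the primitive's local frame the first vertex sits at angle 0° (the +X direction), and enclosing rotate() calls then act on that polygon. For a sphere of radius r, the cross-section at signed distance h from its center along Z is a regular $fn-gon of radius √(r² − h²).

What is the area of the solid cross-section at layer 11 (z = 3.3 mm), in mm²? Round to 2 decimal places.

At z = 3.3 mm: the sphere: section is a regular 16-gon, circumradius = √(r²−h²) = √(5²−1.7²) = 4.702 (area = (16/2)·4.702²·sin(360°/16) = 67.69 mm²); the cube at (14, 7.5) (footprint 6×10) is included at this height (area 60.00 mm²); Subtracting the remaining from the first: starting from the r=5 sphere (67.69 mm²), the 6×10 cube at (14, 7.5) misses the remaining region (no effect) — area = 67.69 mm²; the cube at (4.5, 15) is not intersected at this z (z outside [7.5, 15.5]); Subtracting the remaining from the first: none of the subtracted shapes is present at this height, so the result so far is unchanged — area = 67.69 mm². Overall, the cross-section is a single solid region. Net area = 67.69 mm².

67.69 mm²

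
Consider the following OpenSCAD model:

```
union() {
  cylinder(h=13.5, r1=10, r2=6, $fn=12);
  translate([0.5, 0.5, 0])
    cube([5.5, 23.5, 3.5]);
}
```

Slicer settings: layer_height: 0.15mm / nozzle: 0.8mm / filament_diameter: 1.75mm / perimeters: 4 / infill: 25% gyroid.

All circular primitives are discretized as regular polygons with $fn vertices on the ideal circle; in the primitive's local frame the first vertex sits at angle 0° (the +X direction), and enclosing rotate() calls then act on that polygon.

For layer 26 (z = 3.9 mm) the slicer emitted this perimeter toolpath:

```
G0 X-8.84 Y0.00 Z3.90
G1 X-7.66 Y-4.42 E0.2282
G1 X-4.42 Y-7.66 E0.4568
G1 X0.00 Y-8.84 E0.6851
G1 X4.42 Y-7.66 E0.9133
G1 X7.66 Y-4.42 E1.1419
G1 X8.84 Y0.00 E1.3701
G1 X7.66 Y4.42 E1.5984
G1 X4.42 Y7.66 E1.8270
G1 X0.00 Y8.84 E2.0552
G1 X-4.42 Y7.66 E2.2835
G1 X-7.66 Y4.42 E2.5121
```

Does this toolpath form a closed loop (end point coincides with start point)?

Start point (G0): (-8.84, 0.00). End point (last G1): the path does not return to the start — open.

no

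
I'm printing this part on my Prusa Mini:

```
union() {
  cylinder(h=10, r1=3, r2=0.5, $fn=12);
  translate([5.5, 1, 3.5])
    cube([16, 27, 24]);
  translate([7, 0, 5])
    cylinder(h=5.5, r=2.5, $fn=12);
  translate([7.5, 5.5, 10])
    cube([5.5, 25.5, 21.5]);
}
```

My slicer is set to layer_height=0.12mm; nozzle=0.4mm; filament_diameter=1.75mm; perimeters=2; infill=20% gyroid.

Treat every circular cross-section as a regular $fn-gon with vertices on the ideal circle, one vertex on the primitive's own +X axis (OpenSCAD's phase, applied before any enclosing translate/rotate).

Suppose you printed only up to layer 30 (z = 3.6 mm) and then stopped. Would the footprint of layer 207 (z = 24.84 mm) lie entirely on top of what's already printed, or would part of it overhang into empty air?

Compare the two slices. At z = 3.6: the cone: at t=0.360 of its height the radius interpolates to r₁+(r₂−r₁)t = 2.100, giving a regular 12-gon of that circumradius (area = (12/2)·2.100²·sin(360°/12) = 13.23 mm²); the cube at (5.5, 1) is present — its section is the full 16×27 rectangle (area 432.00 mm²); the cylinder at (7, 0) is not intersected at this z (z outside [5, 10.5]); the cube at (7.5, 5.5) is not intersected at this z (z outside [10, 31.5]); Combining (union): the 2 present regions are separate (no shared area or edge), so areas and boundary lengths simply add and each stays a separate island — area = 445.23 mm². At z = 24.84: the cone does not reach this height (z outside [0, 10]); the cube at (5.5, 1) (footprint 16×27) is included at this height (area 432.00 mm²); the cylinder at (7, 0) does not reach this height (z outside [5, 10.5]); the cube at (7.5, 5.5) (footprint 5.5×25.5) is included at this height (area 140.25 mm²); Merging all regions: the regions partially overlap — summed areas 572.25 mm² minus the doubly-counted overlap 123.75 mm² gives 448.50 mm² — area = 448.50 mm². Checking containment: at z = 24.84 the cross-section extends beyond the z = 3.6 cross-section by about 16.50 mm².

part overhangs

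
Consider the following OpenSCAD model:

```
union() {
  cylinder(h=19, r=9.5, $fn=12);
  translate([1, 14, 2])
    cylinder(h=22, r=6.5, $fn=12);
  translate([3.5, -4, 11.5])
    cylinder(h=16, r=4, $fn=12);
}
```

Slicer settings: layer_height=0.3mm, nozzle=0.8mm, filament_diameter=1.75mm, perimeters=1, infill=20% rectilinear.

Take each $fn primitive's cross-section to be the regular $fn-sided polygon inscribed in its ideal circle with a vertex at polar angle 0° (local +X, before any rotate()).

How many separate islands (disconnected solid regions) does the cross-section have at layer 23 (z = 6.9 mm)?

At z = 6.9 mm: the r=9.5 cylinder contributes a regular 12-gon of circumradius 9.5; the cylinder at (1, 14): section is a regular 12-gon, circumradius r=6.5; the cylinder at (3.5, -4) is absent (z outside [11.5, 27.5]); Taking the union: the regions partially overlap (shared area 7.18 mm²), so overlapping operands fuse into one piece — 1 connected region. Overall, the cross-section is a single solid region. Island count = 1.

1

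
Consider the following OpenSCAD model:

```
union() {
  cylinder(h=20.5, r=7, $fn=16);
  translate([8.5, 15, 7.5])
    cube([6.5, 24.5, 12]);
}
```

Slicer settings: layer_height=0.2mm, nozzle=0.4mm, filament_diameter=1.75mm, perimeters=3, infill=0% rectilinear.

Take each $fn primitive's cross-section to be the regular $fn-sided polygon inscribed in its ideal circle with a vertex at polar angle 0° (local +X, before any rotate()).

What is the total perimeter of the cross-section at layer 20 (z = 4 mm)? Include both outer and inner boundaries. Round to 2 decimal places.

At z = 4 mm: the r=7 cylinder contributes a regular 16-gon of circumradius 7 (perimeter = 2·16·7.000·sin(180°/16) = 43.70 mm); the cube at (8.5, 15) does not reach this height (z outside [7.5, 19.5]); Merging all regions: only the r=7 cylinder is present, so the union is just that shape — boundary = 43.70 mm. Overall, the cross-section is a single solid region. Total boundary length (outer) = 43.70 mm.

43.70 mm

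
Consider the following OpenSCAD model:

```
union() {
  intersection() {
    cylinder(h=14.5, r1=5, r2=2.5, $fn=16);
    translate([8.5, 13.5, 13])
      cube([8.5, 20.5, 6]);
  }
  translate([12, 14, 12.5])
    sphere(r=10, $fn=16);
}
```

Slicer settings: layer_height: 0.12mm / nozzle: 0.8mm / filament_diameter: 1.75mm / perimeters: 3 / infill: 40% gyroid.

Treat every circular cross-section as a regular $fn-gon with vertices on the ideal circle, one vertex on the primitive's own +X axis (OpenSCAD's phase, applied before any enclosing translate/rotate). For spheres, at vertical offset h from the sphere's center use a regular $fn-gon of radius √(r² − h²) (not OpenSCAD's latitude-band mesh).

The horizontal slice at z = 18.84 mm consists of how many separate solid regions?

At z = 18.84 mm: the cone does not reach this height (z outside [0, 14.5]); the cube at (8.5, 13.5) is present — its section is the full 8.5×20.5 rectangle; Taking the intersection: at least one operand is absent at this height, so nothing remains; the sphere at (12, 14): section is a regular 16-gon, circumradius = √(r²−h²) = √(10²−6.34²) = 7.733; Combining (union): only the r=10 sphere at (12, 14) is present, so the union is just that shape — 1 connected region. The result has 1 disconnected region.

1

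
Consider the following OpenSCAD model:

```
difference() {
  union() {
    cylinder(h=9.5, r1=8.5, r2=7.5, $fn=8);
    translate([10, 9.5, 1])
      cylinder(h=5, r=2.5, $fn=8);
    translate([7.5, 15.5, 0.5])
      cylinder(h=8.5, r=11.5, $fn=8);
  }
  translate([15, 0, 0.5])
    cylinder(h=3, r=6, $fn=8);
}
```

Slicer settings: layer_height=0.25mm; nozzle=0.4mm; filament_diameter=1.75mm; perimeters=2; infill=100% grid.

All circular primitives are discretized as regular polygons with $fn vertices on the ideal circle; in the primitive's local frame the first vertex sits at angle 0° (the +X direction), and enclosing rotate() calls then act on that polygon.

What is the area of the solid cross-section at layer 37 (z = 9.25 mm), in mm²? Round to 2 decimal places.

160.22 mm²

At z = 9.25 mm: the cone (r1=8.5→r2=7.5) has section circumradius 7.526 here — a regular 8-gon (area = (8/2)·7.526²·sin(360°/8) = 160.22 mm²); the cylinder at (10, 9.5) is not intersected at this z (z outside [1, 6]); the cylinder at (7.5, 15.5) does not reach this height (z outside [0.5, 9]); Combining (union): only the cone is present, so the union is just that shape — area = 160.22 mm²; the cylinder at (15, 0) is absent (z outside [0.5, 3.5]); Subtracting the remaining from the first: none of the subtracted shapes is present at this height, so the result so far is unchanged — area = 160.22 mm². Overall, the cross-section is a single solid region. Net area = 160.22 mm².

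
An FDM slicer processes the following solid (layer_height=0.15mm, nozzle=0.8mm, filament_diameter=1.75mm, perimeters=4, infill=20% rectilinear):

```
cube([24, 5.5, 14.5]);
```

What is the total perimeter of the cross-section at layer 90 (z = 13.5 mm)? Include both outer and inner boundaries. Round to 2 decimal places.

59.00 mm

At z = 13.5 mm: the 24×5.5 cube contributes its full rectangle (perimeter 59.00 mm). Overall, the cross-section is a single solid region. Total boundary length (outer) = 59.00 mm.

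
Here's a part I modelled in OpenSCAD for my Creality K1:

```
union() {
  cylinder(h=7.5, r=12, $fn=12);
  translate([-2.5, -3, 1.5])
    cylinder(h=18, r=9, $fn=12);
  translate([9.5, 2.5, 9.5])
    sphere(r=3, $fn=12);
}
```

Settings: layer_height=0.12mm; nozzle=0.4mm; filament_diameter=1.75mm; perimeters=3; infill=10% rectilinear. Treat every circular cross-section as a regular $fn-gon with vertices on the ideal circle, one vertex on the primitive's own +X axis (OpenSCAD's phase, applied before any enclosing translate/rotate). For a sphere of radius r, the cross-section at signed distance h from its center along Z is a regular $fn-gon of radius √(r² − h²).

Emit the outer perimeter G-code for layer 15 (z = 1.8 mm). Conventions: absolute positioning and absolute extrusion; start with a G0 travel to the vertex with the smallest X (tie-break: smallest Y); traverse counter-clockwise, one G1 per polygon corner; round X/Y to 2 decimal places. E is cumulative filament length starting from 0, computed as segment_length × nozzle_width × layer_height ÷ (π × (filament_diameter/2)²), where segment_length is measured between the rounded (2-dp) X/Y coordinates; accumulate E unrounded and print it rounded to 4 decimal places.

At z = 1.8 mm: the cylinder: section is a regular 12-gon, circumradius r=12; the r=9 cylinder at (-2.5, -3) contributes a regular 12-gon of circumradius 9; the sphere at (9.5, 2.5) is absent (|z−center|=7.700 > r=3); Combining (union): the regions partially overlap (shared area 233.29 mm²), so overlapping operands fuse into one piece — 1 connected region. The outline is a single polygon with 16 vertices. Extrusion per mm of travel: 0.4 × 0.12 / (π × 0.875²) = 0.019956. Accumulating E over each segment gives final E = 1.5079.

G0 X-12.00 Y0.00 Z1.80
G1 X-11.35 Y-2.43 E0.0502
G1 X-11.50 Y-3.00 E0.0620
G1 X-10.29 Y-7.50 E0.1550
G1 X-7.00 Y-10.79 E0.2478
G1 X-2.50 Y-12.00 E0.3408
G1 X-1.25 Y-11.67 E0.3666
G1 X0.00 Y-12.00 E0.3924
G1 X6.00 Y-10.39 E0.5164
G1 X10.39 Y-6.00 E0.6403
G1 X12.00 Y0.00 E0.7642
G1 X10.39 Y6.00 E0.8882
G1 X6.00 Y10.39 E1.0121
G1 X0.00 Y12.00 E1.1361
G1 X-6.00 Y10.39 E1.2600
G1 X-10.39 Y6.00 E1.3839
G1 X-12.00 Y0.00 E1.5079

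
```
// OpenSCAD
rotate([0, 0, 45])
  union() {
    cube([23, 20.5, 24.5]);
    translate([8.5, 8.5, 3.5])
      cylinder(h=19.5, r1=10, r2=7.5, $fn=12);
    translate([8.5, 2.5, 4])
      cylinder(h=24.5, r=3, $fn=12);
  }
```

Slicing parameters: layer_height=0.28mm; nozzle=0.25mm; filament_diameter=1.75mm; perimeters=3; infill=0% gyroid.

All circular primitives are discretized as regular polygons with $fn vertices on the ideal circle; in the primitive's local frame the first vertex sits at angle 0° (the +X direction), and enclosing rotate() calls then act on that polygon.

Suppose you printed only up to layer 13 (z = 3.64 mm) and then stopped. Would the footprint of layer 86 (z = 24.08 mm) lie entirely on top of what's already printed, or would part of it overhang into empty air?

entirely on top

Compare the two slices. At z = 3.64: the cube (footprint 23×20.5) is included at this height (area 471.50 mm²); the cone at (8.5, 8.5) contributes a regular 12-gon of circumradius 9.982 (interpolated between r1=10 and r2=7.5 at t=0.007) (area = (12/2)·9.982²·sin(360°/12) = 298.92 mm²); the cylinder at (8.5, 2.5) is absent (z outside [4, 28.5]); Merging all regions: the regions partially overlap — summed areas 770.42 mm² minus the doubly-counted overlap 282.64 mm² gives 487.78 mm² — area = 487.78 mm²; (rotated 45° about Z; rotation is an isometry so areas/perimeters/island counts are preserved). At z = 24.08: the cube is present — its section is the full 23×20.5 rectangle (area 471.50 mm²); the cone at (8.5, 8.5) is not intersected at this z (z outside [3.5, 23]); the cylinder at (8.5, 2.5): section is a regular 12-gon, circumradius r=3 (area = (12/2)·3.000²·sin(360°/12) = 27.00 mm²); Taking the union: the regions partially overlap — summed areas 498.50 mm² minus the doubly-counted overlap 26.09 mm² gives 472.41 mm² — area = 472.41 mm²; (whole slice rotated 45° about Z — lengths, areas and connectivity unchanged). Checking containment: the cross-section at z = 24.08 is a subset of the cross-section at z = 3.64.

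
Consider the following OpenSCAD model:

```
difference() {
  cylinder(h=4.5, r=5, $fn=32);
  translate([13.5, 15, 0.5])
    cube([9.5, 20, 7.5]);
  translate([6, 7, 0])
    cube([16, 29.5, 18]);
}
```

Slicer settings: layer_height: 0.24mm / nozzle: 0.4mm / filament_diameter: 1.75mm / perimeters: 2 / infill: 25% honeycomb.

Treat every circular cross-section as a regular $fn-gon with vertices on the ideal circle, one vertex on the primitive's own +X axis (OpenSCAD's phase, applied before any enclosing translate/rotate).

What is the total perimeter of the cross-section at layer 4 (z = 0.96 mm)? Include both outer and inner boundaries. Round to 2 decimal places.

At z = 0.96 mm: the r=5 cylinder gives a regular 32-gon of circumradius 5 (constant along its height) (perimeter = 2·32·5.000·sin(180°/32) = 31.37 mm); the 9.5×20 cube at (13.5, 15) contributes its full rectangle (perimeter 59.00 mm); the 16×29.5 cube at (6, 7) contributes its full rectangle (perimeter 91.00 mm); After the difference (first − rest): starting from the r=5 cylinder, the 9.5×20 cube at (13.5, 15) misses the remaining region (no effect); the 16×29.5 cube at (6, 7) misses the remaining region (no effect) — boundary = 31.37 mm. Overall, the cross-section is a single solid region. Total boundary length (outer) = 31.37 mm.

31.37 mm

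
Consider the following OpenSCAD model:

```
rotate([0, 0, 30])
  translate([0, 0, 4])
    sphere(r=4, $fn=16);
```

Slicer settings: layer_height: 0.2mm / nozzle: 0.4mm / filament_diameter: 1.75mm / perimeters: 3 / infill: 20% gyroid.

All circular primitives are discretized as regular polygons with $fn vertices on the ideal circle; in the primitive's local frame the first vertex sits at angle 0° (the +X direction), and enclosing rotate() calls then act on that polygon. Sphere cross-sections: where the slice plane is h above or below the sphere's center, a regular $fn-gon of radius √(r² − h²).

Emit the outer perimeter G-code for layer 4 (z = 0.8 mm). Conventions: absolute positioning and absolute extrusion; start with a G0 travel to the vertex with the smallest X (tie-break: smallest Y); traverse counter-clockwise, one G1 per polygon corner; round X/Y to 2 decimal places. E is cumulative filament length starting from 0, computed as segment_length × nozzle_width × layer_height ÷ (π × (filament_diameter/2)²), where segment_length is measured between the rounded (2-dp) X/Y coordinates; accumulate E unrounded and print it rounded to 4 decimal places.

At z = 0.8 mm: the sphere: section is a regular 16-gon, circumradius = √(r²−h²) = √(4²−3.2²) = 2.400; (whole slice rotated 30° about Z — lengths, areas and connectivity unchanged). The outline is a single polygon with 16 vertices. Extrusion per mm of travel: 0.4 × 0.2 / (π × 0.875²) = 0.033260. Accumulating E over each segment gives final E = 0.4983.

G0 X-2.38 Y-0.31 Z0.80
G1 X-2.08 Y-1.20 E0.0312
G1 X-1.46 Y-1.90 E0.0623
G1 X-0.62 Y-2.32 E0.0936
G1 X0.31 Y-2.38 E0.1246
G1 X1.20 Y-2.08 E0.1558
G1 X1.90 Y-1.46 E0.1869
G1 X2.32 Y-0.62 E0.2181
G1 X2.38 Y0.31 E0.2491
G1 X2.08 Y1.20 E0.2804
G1 X1.46 Y1.90 E0.3115
G1 X0.62 Y2.32 E0.3427
G1 X-0.31 Y2.38 E0.3737
G1 X-1.20 Y2.08 E0.4050
G1 X-1.90 Y1.46 E0.4361
G1 X-2.32 Y0.62 E0.4673
G1 X-2.38 Y-0.31 E0.4983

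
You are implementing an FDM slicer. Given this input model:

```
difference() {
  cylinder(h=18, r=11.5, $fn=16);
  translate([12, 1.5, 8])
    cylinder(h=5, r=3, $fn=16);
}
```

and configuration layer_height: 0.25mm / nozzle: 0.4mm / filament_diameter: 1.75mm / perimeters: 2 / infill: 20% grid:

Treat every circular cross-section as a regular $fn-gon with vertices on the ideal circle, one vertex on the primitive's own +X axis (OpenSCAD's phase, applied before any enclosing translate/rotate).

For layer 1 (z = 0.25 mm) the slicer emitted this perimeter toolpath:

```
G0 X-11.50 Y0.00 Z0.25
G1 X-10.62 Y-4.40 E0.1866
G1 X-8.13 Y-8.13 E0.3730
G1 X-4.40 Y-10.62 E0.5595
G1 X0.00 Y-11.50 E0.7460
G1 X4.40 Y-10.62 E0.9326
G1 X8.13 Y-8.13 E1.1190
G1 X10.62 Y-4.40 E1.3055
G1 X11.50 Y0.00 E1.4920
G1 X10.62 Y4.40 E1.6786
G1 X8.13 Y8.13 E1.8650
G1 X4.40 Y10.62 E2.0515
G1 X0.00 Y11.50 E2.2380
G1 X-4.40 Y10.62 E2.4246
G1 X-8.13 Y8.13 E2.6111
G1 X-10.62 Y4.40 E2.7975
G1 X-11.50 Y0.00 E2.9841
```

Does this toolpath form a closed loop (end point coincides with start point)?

Start point (G0): (-11.50, 0.00). End point (last G1): the path returns to the start — closed.

yes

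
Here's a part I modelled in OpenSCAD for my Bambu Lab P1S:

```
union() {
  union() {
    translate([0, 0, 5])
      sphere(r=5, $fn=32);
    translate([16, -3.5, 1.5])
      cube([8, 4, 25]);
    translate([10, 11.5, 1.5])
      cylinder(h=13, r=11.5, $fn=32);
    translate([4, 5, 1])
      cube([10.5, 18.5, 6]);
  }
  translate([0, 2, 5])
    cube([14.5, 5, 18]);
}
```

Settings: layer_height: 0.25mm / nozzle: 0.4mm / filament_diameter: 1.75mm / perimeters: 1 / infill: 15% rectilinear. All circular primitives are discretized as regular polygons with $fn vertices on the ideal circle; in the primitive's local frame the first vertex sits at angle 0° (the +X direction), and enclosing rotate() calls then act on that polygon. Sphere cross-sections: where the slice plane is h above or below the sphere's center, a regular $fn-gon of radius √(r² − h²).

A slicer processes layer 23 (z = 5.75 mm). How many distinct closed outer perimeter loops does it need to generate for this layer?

2

At z = 5.75 mm: the r=5 sphere contributes a regular 32-gon of circumradius √(5²−0.75²) = 4.943; the cube at (16, -3.5) is present — its section is the full 8×4 rectangle; the r=11.5 cylinder at (10, 11.5) gives a regular 32-gon of circumradius 11.5 (constant along its height); the 10.5×18.5 cube at (4, 5) contributes its full rectangle; Combining (union): the regions partially overlap (shared area 188.20 mm²), so overlapping operands fuse into one piece — 2 connected regions; the cube at (0, 2) (footprint 14.5×5) is included at this height; Combining (union): the regions partially overlap (shared area 72.22 mm²), so overlapping operands fuse into one piece — 2 connected regions. The result has 2 disconnected regions.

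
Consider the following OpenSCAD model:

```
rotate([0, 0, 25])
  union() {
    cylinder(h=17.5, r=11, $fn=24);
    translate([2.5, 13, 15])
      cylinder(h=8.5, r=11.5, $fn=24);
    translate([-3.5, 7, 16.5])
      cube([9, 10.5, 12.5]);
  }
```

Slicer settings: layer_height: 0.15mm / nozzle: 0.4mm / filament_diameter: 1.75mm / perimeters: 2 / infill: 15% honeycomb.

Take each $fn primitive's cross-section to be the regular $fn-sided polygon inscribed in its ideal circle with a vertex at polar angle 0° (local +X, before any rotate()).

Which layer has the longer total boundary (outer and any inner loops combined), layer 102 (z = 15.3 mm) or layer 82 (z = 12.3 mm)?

layer 102 (z = 15.3 mm)

Layer 102 (z = 15.3): the cylinder: section is a regular 24-gon, circumradius r=11 (perimeter = 2·24·11.000·sin(180°/24) = 68.92 mm); the r=11.5 cylinder at (2.5, 13) contributes a regular 24-gon of circumradius 11.5 (perimeter = 2·24·11.500·sin(180°/24) = 72.05 mm); the cube at (-3.5, 7) is absent (z outside [16.5, 29]); Taking the union: the regions partially overlap (shared area 115.20 mm²), so the edge portions inside another operand are dropped and the merged outline is re-measured after clipping — boundary = 98.90 mm; (whole slice rotated 25° about Z — lengths, areas and connectivity unchanged). So its perimeter = 98.90 mm. Layer 82 (z = 12.3): the r=11 cylinder contributes a regular 24-gon of circumradius 11 (perimeter = 2·24·11.000·sin(180°/24) = 68.92 mm); the cylinder at (2.5, 13) is absent (z outside [15, 23.5]); the cube at (-3.5, 7) is not intersected at this z (z outside [16.5, 29]); Merging all regions: only the r=11 cylinder is present, so the union is just that shape — boundary = 68.92 mm; (whole slice rotated 25° about Z — lengths, areas and connectivity unchanged). So its perimeter = 68.92 mm. Layer 102 is larger (98.90 vs 68.92 mm).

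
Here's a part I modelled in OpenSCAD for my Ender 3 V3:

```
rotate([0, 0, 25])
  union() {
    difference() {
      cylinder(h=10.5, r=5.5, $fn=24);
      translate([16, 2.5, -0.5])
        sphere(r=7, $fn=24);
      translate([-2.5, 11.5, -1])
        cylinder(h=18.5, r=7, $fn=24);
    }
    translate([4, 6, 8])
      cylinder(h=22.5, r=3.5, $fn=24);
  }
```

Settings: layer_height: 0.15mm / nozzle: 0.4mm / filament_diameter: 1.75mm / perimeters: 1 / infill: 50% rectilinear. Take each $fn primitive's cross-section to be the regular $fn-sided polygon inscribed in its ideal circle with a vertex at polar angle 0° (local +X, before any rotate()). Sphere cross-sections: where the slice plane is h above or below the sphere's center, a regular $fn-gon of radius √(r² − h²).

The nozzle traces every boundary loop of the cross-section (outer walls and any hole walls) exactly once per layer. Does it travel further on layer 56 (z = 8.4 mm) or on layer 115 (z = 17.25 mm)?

Layer 56 (z = 8.4): the r=5.5 cylinder gives a regular 24-gon of circumradius 5.5 (constant along its height) (perimeter = 2·24·5.500·sin(180°/24) = 34.46 mm); the sphere at (16, 2.5) does not reach this height (|z−center|=8.900 > r=7); the r=7 cylinder at (-2.5, 11.5) contributes a regular 24-gon of circumradius 7 (perimeter = 2·24·7.000·sin(180°/24) = 43.86 mm); After the difference (first − rest): starting from the r=5.5 cylinder, the r=7 cylinder at (-2.5, 11.5) partially overlaps it — only the 1.76 mm² overlap (of its 152.19 mm²) is removed, clipping the outline — boundary = 34.41 mm; the cylinder at (4, 6): section is a regular 24-gon, circumradius r=3.5 (perimeter = 2·24·3.500·sin(180°/24) = 21.93 mm); Taking the union: the regions partially overlap (shared area 6.04 mm²), so the edge portions inside another operand are dropped and the merged outline is re-measured after clipping — boundary = 45.45 mm; (whole slice rotated 25° about Z — lengths, areas and connectivity unchanged). So its perimeter = 45.45 mm. Layer 115 (z = 17.25): the cylinder is not intersected at this z (z outside [0, 10.5]); the sphere at (16, 2.5) is absent (|z−center|=17.750 > r=7); the cylinder at (-2.5, 11.5): section is a regular 24-gon, circumradius r=7 (perimeter = 2·24·7.000·sin(180°/24) = 43.86 mm); Subtracting the remaining from the first: the first operand is absent here, so nothing remains; the cylinder at (4, 6): section is a regular 24-gon, circumradius r=3.5 (perimeter = 2·24·3.500·sin(180°/24) = 21.93 mm); Taking the union: only the r=3.5 cylinder at (4, 6) is present, so the union is just that shape — boundary = 21.93 mm; (rotated 25° about Z; rotation is an isometry so areas/perimeters/island counts are preserved). So its perimeter = 21.93 mm. Layer 56 is larger (45.45 vs 21.93 mm).

layer 56 (z = 8.4 mm)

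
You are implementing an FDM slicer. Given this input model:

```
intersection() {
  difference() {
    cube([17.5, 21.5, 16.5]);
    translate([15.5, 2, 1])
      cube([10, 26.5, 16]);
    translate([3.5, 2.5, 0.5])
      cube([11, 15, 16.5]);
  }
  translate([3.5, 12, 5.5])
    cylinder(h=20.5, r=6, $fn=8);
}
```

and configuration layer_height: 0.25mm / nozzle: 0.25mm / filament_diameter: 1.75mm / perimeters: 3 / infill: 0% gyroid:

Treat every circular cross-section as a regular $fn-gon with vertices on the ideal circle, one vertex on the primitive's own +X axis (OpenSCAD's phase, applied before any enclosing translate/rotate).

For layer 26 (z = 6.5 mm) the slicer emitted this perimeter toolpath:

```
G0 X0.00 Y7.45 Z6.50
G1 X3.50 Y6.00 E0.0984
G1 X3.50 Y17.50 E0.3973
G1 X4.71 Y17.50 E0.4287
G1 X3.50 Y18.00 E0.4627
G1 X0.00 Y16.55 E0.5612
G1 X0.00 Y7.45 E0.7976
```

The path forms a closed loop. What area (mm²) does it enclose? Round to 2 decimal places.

Apply the shoelace formula to the sequence of (X, Y) vertices; enclosed area = 37.23 mm².

37.23 mm²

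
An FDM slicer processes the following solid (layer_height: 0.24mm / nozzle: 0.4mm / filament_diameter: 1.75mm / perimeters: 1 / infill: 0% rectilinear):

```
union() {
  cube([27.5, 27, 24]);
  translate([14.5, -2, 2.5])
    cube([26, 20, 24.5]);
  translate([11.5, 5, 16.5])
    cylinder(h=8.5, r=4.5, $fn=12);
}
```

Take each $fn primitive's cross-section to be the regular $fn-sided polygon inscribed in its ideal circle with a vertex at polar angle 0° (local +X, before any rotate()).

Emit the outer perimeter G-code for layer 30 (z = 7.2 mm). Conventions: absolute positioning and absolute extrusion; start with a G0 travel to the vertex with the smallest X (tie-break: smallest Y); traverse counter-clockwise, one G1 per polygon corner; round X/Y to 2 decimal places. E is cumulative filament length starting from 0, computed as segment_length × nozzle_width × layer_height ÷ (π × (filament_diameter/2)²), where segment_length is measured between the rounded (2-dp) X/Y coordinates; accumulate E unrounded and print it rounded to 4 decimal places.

G0 X0.00 Y0.00 Z7.20
G1 X14.50 Y0.00 E0.5787
G1 X14.50 Y-2.00 E0.6586
G1 X40.50 Y-2.00 E1.6963
G1 X40.50 Y18.00 E2.4945
G1 X27.50 Y18.00 E3.0134
G1 X27.50 Y27.00 E3.3726
G1 X0.00 Y27.00 E4.4702
G1 X0.00 Y0.00 E5.5478

At z = 7.2 mm: the 27.5×27 cube contributes its full rectangle; the cube at (14.5, -2) (footprint 26×20) is included at this height; the cylinder at (11.5, 5) does not reach this height (z outside [16.5, 25]); Merging all regions: the regions partially overlap (shared area 234.00 mm²), so overlapping operands fuse into one piece — 1 connected region. The outline is a single polygon with 8 vertices. Extrusion per mm of travel: 0.4 × 0.24 / (π × 0.875²) = 0.039912. Accumulating E over each segment gives final E = 5.5478.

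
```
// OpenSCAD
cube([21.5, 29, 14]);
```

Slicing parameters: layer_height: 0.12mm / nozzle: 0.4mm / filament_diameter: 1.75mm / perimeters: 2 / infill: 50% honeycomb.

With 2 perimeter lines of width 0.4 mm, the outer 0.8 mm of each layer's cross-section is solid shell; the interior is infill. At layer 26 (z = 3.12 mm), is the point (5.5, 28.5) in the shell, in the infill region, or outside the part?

At z = 3.12 mm: the cube is present — its section is the full 21.5×29 rectangle. Overall, the cross-section is a single solid region. The nearest boundary edge runs (21.50, 29.00)→(0.00, 29.00); distance from the point to it = 0.50 mm. The point is inside the cross-section, 0.50 mm from the nearest boundary — within the 0.8 mm shell band (2 × 0.4).

shell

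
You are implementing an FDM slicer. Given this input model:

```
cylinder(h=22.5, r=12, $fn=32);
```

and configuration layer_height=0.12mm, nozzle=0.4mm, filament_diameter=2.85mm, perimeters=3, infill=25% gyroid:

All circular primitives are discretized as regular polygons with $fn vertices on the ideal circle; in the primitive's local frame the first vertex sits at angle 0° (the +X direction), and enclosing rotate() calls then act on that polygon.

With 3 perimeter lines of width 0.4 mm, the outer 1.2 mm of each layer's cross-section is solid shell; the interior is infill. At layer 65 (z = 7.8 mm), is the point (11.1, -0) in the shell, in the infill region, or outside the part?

At z = 7.8 mm: the r=12 cylinder gives a regular 32-gon of circumradius 12 (constant along its height). Overall, the cross-section is a single solid region. The nearest boundary edge runs (12.00, 0.00)→(11.77, 2.34); distance from the point to it = 0.90 mm. The point is inside the cross-section, 0.90 mm from the nearest boundary — within the 1.2 mm shell band (3 × 0.4).

shell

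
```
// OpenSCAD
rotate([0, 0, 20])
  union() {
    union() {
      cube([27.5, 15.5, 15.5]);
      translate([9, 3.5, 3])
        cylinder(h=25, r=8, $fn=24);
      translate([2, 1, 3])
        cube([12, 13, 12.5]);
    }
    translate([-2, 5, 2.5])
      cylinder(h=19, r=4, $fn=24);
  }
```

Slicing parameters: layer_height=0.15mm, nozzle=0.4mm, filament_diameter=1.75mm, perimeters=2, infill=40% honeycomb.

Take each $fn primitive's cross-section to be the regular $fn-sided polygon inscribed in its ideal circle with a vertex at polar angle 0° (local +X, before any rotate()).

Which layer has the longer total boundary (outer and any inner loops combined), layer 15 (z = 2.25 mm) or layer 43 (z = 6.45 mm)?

layer 43 (z = 6.45 mm)

Layer 15 (z = 2.25): the cube (footprint 27.5×15.5) is included at this height (perimeter 86.00 mm); the cylinder at (9, 3.5) is not intersected at this z (z outside [3, 28]); the cube at (2, 1) is not intersected at this z (z outside [3, 15.5]); Combining (union): only the 27.5×15.5 cube is present, so the union is just that shape — boundary = 86.00 mm; the cylinder at (-2, 5) is absent (z outside [2.5, 21.5]); Merging all regions: only that combined region is present, so the union is just that shape — boundary = 86.00 mm; (rotated 20° about Z; rotation is an isometry so areas/perimeters/island counts are preserved). So its perimeter = 86.00 mm. Layer 43 (z = 6.45): the cube (footprint 27.5×15.5) is included at this height (perimeter 86.00 mm); the cylinder at (9, 3.5): section is a regular 24-gon, circumradius r=8 (perimeter = 2·24·8.000·sin(180°/24) = 50.12 mm); the 12×13 cube at (2, 1) contributes its full rectangle (perimeter 50.00 mm); Merging all regions: the regions partially overlap (shared area 309.20 mm²), so the edge portions inside another operand are dropped and the merged outline is re-measured after clipping — boundary = 89.52 mm; the r=4 cylinder at (-2, 5) contributes a regular 24-gon of circumradius 4 (perimeter = 2·24·4.000·sin(180°/24) = 25.06 mm); Taking the union: the regions partially overlap (shared area 9.64 mm²), so the edge portions inside another operand are dropped and the merged outline is re-measured after clipping — boundary = 99.30 mm; (rotated 20° about Z; rotation is an isometry so areas/perimeters/island counts are preserved). So its perimeter = 99.30 mm. Layer 43 is larger (99.30 vs 86.00 mm).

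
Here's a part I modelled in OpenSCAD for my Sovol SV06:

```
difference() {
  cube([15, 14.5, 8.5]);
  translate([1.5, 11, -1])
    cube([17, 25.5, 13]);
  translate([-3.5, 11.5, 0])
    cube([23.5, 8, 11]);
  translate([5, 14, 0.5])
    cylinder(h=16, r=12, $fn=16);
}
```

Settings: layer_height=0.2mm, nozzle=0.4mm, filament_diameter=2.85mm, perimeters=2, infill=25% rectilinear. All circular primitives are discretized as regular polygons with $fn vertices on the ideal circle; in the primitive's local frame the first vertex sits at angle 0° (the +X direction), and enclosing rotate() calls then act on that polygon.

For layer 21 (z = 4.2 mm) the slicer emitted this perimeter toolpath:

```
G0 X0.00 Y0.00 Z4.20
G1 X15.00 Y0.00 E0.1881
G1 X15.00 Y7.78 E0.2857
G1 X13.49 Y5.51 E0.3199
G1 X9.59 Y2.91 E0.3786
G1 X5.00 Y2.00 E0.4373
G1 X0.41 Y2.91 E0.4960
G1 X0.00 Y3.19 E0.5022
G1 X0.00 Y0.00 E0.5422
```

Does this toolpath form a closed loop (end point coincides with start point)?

yes

Start point (G0): (0.00, 0.00). End point (last G1): the path returns to the start — closed.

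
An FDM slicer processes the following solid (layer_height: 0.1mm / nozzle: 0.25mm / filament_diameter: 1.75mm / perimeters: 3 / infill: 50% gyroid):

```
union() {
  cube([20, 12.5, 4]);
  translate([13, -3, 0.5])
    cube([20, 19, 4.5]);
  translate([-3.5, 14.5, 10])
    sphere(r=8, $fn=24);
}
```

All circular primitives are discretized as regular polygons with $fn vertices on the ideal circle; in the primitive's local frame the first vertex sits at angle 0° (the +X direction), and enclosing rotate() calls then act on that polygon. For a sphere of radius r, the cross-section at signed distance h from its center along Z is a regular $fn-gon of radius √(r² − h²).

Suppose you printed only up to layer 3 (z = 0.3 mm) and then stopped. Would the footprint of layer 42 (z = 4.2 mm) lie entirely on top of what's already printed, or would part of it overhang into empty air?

Compare the two slices. At z = 0.3: the 20×12.5 cube contributes its full rectangle (area 250.00 mm²); the cube at (13, -3) does not reach this height (z outside [0.5, 5]); the sphere at (-3.5, 14.5) does not reach this height (|z−center|=9.700 > r=8); Combining (union): only the 20×12.5 cube is present, so the union is just that shape — area = 250.00 mm². At z = 4.2: the cube does not reach this height (z outside [0, 4]); the cube at (13, -3) (footprint 20×19) is included at this height (area 380.00 mm²); the sphere at (-3.5, 14.5): section is a regular 24-gon, circumradius = √(r²−h²) = √(8²−5.8²) = 5.510 (area = (24/2)·5.510²·sin(360°/24) = 94.29 mm²); Merging all regions: the 2 present regions are separate (no shared area or edge), so areas and boundary lengths simply add and each stays a separate island — area = 474.29 mm². Checking containment: at z = 4.2 the cross-section extends beyond the z = 0.3 cross-section by about 384.70 mm².

part overhangs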